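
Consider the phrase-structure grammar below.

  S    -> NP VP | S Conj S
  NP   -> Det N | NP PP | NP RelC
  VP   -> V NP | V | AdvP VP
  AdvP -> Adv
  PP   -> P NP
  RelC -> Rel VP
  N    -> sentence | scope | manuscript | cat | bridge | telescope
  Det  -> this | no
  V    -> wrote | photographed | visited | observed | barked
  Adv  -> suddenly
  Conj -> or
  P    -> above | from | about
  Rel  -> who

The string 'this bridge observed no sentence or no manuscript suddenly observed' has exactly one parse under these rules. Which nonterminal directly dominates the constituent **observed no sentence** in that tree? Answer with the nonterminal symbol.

S
  S
    NP
      Det: this
      N: bridge
    VP
      V: observed
      NP
        Det: no
        N: sentence
  Conj: or
  S
    NP
      Det: no
      N: manuscript
    VP
      AdvP
        Adv: suddenly
      VP
        V: observed
The span 'observed no sentence' is the VP node built by VP → V NP.
Its mother is the S built by S → NP VP.

S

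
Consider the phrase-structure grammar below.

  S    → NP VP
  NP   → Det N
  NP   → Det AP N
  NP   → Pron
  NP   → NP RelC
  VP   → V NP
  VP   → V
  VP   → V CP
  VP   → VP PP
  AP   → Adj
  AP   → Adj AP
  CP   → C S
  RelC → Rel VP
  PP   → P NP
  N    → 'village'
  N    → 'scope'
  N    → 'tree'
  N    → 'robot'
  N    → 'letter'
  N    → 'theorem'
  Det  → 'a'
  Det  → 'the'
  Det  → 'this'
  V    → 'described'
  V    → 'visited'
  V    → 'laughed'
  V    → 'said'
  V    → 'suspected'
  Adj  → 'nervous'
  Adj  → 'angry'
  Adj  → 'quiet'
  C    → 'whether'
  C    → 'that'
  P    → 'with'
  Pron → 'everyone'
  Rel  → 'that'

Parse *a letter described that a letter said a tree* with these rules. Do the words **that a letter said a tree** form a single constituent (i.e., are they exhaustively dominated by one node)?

Yes

[S [NP [Det a] [N letter]] [VP [V described] [CP [C that] [S [NP [Det a] [N letter]] [VP [V said] [NP [Det a] [N tree]]]]]]]
The words 'that a letter said a tree' are exhaustively dominated by a single CP node (built by CP → C S), so they form a constituent.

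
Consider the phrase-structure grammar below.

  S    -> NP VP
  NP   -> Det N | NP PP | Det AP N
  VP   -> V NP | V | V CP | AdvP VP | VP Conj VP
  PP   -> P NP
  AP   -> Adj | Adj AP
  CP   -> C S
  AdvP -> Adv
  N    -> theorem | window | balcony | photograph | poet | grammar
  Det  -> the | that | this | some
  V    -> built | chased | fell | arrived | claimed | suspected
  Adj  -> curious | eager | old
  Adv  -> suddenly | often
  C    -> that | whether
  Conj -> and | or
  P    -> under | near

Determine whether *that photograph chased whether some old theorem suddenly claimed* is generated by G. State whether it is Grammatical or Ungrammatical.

S
  NP
    Det: that
    N: photograph
  VP
    V: chased
    CP
      C: whether
      S
        NP
          Det: some
          AP
            Adj: old
          N: theorem
        VP
          AdvP
            Adv: suddenly
          VP
            V: claimed
Each bracket corresponds to one application of a listed rule, so the string is derivable from S.

Grammatical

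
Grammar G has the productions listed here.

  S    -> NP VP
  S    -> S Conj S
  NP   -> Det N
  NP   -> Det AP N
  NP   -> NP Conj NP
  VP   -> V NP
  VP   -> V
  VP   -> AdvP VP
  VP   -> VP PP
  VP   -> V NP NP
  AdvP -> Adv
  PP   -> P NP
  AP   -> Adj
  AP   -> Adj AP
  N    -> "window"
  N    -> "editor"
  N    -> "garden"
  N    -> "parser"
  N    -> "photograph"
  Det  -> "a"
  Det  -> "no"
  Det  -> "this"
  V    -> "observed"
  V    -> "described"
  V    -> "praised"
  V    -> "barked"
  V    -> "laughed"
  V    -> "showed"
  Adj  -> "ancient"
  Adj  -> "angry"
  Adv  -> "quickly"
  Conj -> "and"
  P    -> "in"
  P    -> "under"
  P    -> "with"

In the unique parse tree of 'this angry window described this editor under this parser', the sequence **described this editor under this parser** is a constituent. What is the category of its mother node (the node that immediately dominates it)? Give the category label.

S

[S [NP [Det this] [AP [Adj angry]] [N window]] [VP [VP [V described] [NP [Det this] [N editor]]] [PP [P under] [NP [Det this] [N parser]]]]]
The span 'described this editor under this parser' is the VP node built by VP → VP PP.
Its mother is the S built by S → NP VP.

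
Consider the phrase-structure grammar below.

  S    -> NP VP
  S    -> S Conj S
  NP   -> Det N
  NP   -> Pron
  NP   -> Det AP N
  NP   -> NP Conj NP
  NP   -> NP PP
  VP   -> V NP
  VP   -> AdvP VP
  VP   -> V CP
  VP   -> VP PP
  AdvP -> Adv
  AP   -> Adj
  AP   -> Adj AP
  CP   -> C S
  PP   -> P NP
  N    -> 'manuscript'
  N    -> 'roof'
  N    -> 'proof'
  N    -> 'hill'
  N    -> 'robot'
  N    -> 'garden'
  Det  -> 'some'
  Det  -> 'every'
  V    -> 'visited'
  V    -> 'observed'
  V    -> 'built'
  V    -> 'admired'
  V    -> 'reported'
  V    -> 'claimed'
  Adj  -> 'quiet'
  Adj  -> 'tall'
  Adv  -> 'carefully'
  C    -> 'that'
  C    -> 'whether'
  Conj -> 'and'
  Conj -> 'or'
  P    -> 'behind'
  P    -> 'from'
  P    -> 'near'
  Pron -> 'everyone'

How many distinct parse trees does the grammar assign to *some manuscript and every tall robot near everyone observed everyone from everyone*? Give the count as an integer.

Two of the 4 distinct bracketings:
[S [NP [NP [Det some] [N manuscript]] [Conj and] [NP [NP [Det every] [AP [Adj tall]] [N robot]] [PP [P near] [NP [Pron everyone]]]]] [VP [V observed] [NP [NP [Pron everyone]] [PP [P from] [NP [Pron everyone]]]]]]
[S [NP [NP [Det some] [N manuscript]] [Conj and] [NP [NP [Det every] [AP [Adj tall]] [N robot]] [PP [P near] [NP [Pron everyone]]]]] [VP [VP [V observed] [NP [Pron everyone]]] [PP [P from] [NP [Pron everyone]]]]]
The difference turns on whether VP → VP PP is used at the relevant span, versus an alternative expansion of VP.

4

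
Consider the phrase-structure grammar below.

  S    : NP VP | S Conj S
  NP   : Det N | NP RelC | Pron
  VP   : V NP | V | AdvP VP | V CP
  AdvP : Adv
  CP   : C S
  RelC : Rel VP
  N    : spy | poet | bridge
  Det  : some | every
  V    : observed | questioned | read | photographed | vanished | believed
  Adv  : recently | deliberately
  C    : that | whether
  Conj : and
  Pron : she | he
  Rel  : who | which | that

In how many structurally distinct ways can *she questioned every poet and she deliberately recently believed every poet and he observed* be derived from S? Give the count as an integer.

The two bracketings:
[S [S [NP [Pron she]] [VP [V questioned] [NP [Det every] [N poet]]]] [Conj and] [S [S [NP [Pron she]] [VP [AdvP [Adv deliberately]] [VP [AdvP [Adv recently]] [VP [V believed] [NP [Det every] [N poet]]]]]] [Conj and] [S [NP [Pron he]] [VP [V observed]]]]]
[S [S [S [NP [Pron she]] [VP [V questioned] [NP [Det every] [N poet]]]] [Conj and] [S [NP [Pron she]] [VP [AdvP [Adv deliberately]] [VP [AdvP [Adv recently]] [VP [V believed] [NP [Det every] [N poet]]]]]]] [Conj and] [S [NP [Pron he]] [VP [V observed]]]]
The trees differ in how a recursive rule is bracketed over the same span.

2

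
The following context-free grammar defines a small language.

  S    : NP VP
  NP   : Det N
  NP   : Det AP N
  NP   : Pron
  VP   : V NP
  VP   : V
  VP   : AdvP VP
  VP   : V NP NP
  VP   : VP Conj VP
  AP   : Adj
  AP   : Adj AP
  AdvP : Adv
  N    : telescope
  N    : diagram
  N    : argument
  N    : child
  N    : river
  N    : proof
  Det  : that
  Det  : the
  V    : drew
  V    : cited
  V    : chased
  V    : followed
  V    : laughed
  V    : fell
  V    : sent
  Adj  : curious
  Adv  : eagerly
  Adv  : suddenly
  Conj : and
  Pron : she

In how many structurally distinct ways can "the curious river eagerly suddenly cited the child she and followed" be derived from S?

Two of the 3 distinct bracketings:
[S [NP [Det the] [AP [Adj curious]] [N river]] [VP [AdvP [Adv eagerly]] [VP [AdvP [Adv suddenly]] [VP [VP [V cited] [NP [Det the] [N child]] [NP [Pron she]]] [Conj and] [VP [V followed]]]]]]
[S [NP [Det the] [AP [Adj curious]] [N river]] [VP [AdvP [Adv eagerly]] [VP [VP [AdvP [Adv suddenly]] [VP [V cited] [NP [Det the] [N child]] [NP [Pron she]]]] [Conj and] [VP [V followed]]]]]
The trees differ in how a recursive rule is bracketed over the same span.

3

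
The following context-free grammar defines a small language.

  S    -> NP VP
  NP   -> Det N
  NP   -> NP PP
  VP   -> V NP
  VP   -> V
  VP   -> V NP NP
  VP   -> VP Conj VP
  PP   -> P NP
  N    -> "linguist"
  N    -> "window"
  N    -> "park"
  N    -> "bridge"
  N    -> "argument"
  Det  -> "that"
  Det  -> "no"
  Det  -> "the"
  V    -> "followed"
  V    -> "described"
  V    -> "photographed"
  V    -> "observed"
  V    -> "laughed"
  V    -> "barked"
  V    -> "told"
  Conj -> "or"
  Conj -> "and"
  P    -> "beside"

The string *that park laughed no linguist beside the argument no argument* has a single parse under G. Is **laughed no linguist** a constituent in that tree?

[S [NP [Det that] [N park]] [VP [V laughed] [NP [NP [Det no] [N linguist]] [PP [P beside] [NP [Det the] [N argument]]]] [NP [Det no] [N argument]]]]
The smallest constituent containing 'laughed no linguist' is the VP spanning 'laughed no linguist beside the argument no argument'; no single node in the tree dominates exactly the given words.

No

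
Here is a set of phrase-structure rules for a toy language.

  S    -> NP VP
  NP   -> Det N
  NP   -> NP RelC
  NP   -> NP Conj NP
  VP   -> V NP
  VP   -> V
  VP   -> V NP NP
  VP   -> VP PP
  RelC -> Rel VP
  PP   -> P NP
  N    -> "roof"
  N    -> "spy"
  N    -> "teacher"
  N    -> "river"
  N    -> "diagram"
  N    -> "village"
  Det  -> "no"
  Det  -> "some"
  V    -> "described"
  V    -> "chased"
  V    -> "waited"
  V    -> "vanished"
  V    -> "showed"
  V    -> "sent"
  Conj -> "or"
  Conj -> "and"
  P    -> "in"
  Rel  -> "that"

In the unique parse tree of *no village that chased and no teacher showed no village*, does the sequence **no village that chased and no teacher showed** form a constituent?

No

[S [NP [NP [NP [Det no] [N village]] [RelC [Rel that] [VP [V chased]]]] [Conj and] [NP [Det no] [N teacher]]] [VP [V showed] [NP [Det no] [N village]]]]
The smallest constituent containing 'no village that chased and no teacher showed' is the S spanning 'no village that chased and no teacher showed no village'; no single node in the tree dominates exactly the given words.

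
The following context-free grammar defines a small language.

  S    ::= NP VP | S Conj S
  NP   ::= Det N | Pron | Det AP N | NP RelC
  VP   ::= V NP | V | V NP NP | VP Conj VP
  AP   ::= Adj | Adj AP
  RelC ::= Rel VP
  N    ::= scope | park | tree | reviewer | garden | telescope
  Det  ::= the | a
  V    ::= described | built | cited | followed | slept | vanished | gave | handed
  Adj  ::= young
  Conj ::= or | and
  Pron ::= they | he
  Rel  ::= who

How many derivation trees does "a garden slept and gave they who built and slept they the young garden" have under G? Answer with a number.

Two of the 4 distinct bracketings:
[S [NP [Det a] [N garden]] [VP [VP [V slept]] [Conj and] [VP [V gave] [NP [NP [Pron they]] [RelC [Rel who] [VP [VP [V built]] [Conj and] [VP [V slept] [NP [Pron they]] [NP [Det the] [AP [Adj young]] [N garden]]]]]]]]]
[S [NP [Det a] [N garden]] [VP [VP [V slept]] [Conj and] [VP [V gave] [NP [NP [Pron they]] [RelC [Rel who] [VP [VP [V built]] [Conj and] [VP [V slept] [NP [Pron they]]]]]] [NP [Det the] [AP [Adj young]] [N garden]]]]]
The trees differ in how a recursive rule is bracketed over the same span.

4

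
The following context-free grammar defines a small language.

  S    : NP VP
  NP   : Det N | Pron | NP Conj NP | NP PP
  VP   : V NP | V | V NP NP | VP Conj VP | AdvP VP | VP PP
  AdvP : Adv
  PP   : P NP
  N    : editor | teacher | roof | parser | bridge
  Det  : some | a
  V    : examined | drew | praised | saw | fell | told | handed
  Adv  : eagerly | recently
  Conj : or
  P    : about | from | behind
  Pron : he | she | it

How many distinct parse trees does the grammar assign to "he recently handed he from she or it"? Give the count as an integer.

4

Two of the 4 distinct bracketings:
[S [NP [Pron he]] [VP [AdvP [Adv recently]] [VP [V handed] [NP [NP [NP [Pron he]] [PP [P from] [NP [Pron she]]]] [Conj or] [NP [Pron it]]]]]]
[S [NP [Pron he]] [VP [AdvP [Adv recently]] [VP [V handed] [NP [NP [Pron he]] [PP [P from] [NP [NP [Pron she]] [Conj or] [NP [Pron it]]]]]]]]
The trees differ in how a recursive rule is bracketed over the same span.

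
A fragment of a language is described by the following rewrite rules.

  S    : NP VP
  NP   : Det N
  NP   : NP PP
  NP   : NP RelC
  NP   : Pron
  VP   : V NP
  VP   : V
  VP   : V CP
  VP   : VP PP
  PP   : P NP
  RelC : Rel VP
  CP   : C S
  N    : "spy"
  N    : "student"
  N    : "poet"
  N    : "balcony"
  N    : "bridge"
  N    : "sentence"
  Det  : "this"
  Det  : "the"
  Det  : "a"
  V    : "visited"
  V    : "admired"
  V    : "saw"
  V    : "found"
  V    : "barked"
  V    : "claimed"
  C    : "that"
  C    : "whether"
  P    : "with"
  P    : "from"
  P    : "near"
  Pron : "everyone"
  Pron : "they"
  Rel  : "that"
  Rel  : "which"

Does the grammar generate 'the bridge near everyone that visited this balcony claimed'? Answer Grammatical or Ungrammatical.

[S [NP [NP [Det the] [N bridge]] [PP [P near] [NP [NP [Pron everyone]] [RelC [Rel that] [VP [V visited] [NP [Det this] [N balcony]]]]]]] [VP [V claimed]]]
The bracketing above is licensed at every node by one of the given productions, with S at the root.

Grammatical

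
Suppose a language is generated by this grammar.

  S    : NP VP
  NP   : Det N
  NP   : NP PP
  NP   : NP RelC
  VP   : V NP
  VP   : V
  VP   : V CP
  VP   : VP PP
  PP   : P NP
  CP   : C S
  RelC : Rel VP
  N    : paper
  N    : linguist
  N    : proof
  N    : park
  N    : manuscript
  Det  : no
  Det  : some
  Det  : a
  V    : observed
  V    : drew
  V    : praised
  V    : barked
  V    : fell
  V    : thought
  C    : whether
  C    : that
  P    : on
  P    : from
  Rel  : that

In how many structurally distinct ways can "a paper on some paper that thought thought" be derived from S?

2

The two bracketings:
[S [NP [NP [Det a] [N paper]] [PP [P on] [NP [NP [Det some] [N paper]] [RelC [Rel that] [VP [V thought]]]]]] [VP [V thought]]]
[S [NP [NP [NP [Det a] [N paper]] [PP [P on] [NP [Det some] [N paper]]]] [RelC [Rel that] [VP [V thought]]]] [VP [V thought]]]
The trees differ in how a recursive rule is bracketed over the same span.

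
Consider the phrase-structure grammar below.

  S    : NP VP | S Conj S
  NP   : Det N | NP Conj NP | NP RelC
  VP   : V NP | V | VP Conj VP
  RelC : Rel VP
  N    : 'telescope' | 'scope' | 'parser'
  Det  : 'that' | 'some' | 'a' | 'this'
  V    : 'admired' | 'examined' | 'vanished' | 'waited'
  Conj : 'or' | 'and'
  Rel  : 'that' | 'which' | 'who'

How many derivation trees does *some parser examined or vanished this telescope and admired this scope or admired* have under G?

Two of the 5 distinct bracketings:
[S [NP [Det some] [N parser]] [VP [VP [V examined]] [Conj or] [VP [VP [V vanished] [NP [Det this] [N telescope]]] [Conj and] [VP [VP [V admired] [NP [Det this] [N scope]]] [Conj or] [VP [V admired]]]]]]
[S [NP [Det some] [N parser]] [VP [VP [V examined]] [Conj or] [VP [VP [VP [V vanished] [NP [Det this] [N telescope]]] [Conj and] [VP [V admired] [NP [Det this] [N scope]]]] [Conj or] [VP [V admired]]]]]
The trees differ in how a recursive rule is bracketed over the same span.

5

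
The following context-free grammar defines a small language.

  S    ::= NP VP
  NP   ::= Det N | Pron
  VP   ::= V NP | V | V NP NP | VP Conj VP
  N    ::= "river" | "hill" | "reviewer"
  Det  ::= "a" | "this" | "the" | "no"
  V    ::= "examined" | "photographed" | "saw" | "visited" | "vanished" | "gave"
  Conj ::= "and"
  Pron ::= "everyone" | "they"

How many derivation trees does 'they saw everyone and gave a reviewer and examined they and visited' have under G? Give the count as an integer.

5

Two of the 5 distinct bracketings:
[S [NP [Pron they]] [VP [VP [V saw] [NP [Pron everyone]]] [Conj and] [VP [VP [V gave] [NP [Det a] [N reviewer]]] [Conj and] [VP [VP [V examined] [NP [Pron they]]] [Conj and] [VP [V visited]]]]]]
[S [NP [Pron they]] [VP [VP [V saw] [NP [Pron everyone]]] [Conj and] [VP [VP [VP [V gave] [NP [Det a] [N reviewer]]] [Conj and] [VP [V examined] [NP [Pron they]]]] [Conj and] [VP [V visited]]]]]
The trees differ in how a recursive rule is bracketed over the same span.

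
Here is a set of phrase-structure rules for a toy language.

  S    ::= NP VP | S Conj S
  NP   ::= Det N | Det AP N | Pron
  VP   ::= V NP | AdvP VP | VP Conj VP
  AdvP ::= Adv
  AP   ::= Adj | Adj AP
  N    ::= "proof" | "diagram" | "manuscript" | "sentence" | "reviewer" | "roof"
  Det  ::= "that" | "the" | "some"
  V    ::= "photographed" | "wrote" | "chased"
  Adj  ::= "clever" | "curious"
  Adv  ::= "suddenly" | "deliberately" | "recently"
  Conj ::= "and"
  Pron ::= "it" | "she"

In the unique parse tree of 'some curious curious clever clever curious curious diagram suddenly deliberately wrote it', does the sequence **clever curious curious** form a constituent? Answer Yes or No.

Yes

[S [NP [Det some] [AP [Adj curious] [AP [Adj curious] [AP [Adj clever] [AP [Adj clever] [AP [Adj curious] [AP [Adj curious]]]]]]] [N diagram]] [VP [AdvP [Adv suddenly]] [VP [AdvP [Adv deliberately]] [VP [V wrote] [NP [Pron it]]]]]]
The words 'clever curious curious' are exhaustively dominated by a single AP node (built by AP → Adj AP), so they form a constituent.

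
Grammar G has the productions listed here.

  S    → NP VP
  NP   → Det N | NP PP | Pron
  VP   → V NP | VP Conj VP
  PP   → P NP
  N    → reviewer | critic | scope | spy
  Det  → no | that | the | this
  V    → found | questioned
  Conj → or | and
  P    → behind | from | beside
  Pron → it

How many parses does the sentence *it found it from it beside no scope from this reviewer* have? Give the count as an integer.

Two of the 5 distinct bracketings:
[S [NP [Pron it]] [VP [V found] [NP [NP [Pron it]] [PP [P from] [NP [NP [Pron it]] [PP [P beside] [NP [NP [Det no] [N scope]] [PP [P from] [NP [Det this] [N reviewer]]]]]]]]]]
[S [NP [Pron it]] [VP [V found] [NP [NP [Pron it]] [PP [P from] [NP [NP [NP [Pron it]] [PP [P beside] [NP [Det no] [N scope]]]] [PP [P from] [NP [Det this] [N reviewer]]]]]]]]
The trees differ in how a recursive rule is bracketed over the same span.

5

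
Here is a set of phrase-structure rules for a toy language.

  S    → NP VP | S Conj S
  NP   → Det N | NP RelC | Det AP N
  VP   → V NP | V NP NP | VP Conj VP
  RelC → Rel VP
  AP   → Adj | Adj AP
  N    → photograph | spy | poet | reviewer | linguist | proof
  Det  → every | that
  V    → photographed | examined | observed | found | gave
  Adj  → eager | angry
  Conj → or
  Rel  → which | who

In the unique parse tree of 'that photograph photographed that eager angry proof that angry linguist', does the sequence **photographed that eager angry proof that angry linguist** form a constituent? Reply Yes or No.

Yes

[S [NP [Det that] [N photograph]] [VP [V photographed] [NP [Det that] [AP [Adj eager] [AP [Adj angry]]] [N proof]] [NP [Det that] [AP [Adj angry]] [N linguist]]]]
The words 'photographed that eager angry proof that angry linguist' are exhaustively dominated by a single VP node (built by VP → V NP NP), so they form a constituent.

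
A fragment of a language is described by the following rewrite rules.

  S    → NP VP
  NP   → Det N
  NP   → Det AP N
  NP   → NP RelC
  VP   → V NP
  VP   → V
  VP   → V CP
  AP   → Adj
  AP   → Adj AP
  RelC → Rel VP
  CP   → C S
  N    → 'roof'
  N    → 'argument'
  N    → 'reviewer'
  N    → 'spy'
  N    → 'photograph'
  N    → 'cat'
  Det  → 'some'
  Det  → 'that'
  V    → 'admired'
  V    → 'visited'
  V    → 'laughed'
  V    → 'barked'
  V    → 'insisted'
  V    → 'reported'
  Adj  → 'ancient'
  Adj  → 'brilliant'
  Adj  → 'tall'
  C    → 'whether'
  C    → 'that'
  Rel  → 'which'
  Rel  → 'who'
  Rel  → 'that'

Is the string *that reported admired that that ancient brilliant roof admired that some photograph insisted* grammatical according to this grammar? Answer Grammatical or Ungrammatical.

For S → NP VP, no prefix of the string parses as an NP.

Ungrammatical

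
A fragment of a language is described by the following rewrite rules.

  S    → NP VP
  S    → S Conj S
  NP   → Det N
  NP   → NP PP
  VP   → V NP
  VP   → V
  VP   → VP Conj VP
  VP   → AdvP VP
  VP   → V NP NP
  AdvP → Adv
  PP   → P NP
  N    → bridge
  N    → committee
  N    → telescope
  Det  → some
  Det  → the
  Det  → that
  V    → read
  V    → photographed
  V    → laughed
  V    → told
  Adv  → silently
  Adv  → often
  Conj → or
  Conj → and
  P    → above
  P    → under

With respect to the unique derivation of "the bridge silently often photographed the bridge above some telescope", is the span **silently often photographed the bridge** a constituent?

No

[S [NP [Det the] [N bridge]] [VP [AdvP [Adv silently]] [VP [AdvP [Adv often]] [VP [V photographed] [NP [NP [Det the] [N bridge]] [PP [P above] [NP [Det some] [N telescope]]]]]]]]
The smallest constituent containing 'silently often photographed the bridge' is the VP spanning 'silently often photographed the bridge above some telescope'; no single node in the tree dominates exactly the given words.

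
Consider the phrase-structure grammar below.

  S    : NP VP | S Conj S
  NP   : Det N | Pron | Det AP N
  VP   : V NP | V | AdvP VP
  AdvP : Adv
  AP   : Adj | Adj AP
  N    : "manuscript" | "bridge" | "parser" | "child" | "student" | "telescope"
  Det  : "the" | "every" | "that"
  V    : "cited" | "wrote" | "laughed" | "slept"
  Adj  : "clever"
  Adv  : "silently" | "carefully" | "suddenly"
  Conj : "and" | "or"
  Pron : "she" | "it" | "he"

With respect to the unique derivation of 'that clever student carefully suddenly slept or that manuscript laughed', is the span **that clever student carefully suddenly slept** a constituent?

Yes

[S [S [NP [Det that] [AP [Adj clever]] [N student]] [VP [AdvP [Adv carefully]] [VP [AdvP [Adv suddenly]] [VP [V slept]]]]] [Conj or] [S [NP [Det that] [N manuscript]] [VP [V laughed]]]]
The words 'that clever student carefully suddenly slept' are exhaustively dominated by a single S node (built by S → NP VP), so they form a constituent.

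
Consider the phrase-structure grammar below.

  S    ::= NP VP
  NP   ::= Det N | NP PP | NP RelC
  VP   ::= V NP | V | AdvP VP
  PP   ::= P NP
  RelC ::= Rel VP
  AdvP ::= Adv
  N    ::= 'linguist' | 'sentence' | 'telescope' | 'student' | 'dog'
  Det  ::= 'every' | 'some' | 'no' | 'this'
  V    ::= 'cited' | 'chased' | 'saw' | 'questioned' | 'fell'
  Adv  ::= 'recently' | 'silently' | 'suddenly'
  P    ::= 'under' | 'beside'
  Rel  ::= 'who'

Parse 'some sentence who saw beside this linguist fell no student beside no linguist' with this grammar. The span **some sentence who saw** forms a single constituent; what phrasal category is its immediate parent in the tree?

NP

[S [NP [NP [NP [Det some] [N sentence]] [RelC [Rel who] [VP [V saw]]]] [PP [P beside] [NP [Det this] [N linguist]]]] [VP [V fell] [NP [NP [Det no] [N student]] [PP [P beside] [NP [Det no] [N linguist]]]]]]
The span 'some sentence who saw' is the NP node built by NP → NP RelC.
Its mother is the NP built by NP → NP PP.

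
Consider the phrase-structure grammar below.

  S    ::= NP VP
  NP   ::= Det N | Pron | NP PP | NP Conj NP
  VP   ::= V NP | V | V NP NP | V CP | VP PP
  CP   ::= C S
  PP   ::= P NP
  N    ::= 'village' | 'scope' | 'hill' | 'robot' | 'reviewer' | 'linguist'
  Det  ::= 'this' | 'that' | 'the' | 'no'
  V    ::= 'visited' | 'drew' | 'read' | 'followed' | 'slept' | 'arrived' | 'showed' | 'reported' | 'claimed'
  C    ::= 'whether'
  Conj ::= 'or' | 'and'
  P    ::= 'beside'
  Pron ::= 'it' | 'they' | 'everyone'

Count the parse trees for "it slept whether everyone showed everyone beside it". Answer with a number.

Two of the 3 distinct bracketings:
[S [NP [Pron it]] [VP [V slept] [CP [C whether] [S [NP [Pron everyone]] [VP [V showed] [NP [NP [Pron everyone]] [PP [P beside] [NP [Pron it]]]]]]]]]
[S [NP [Pron it]] [VP [V slept] [CP [C whether] [S [NP [Pron everyone]] [VP [VP [V showed] [NP [Pron everyone]]] [PP [P beside] [NP [Pron it]]]]]]]]
The difference turns on whether NP → NP PP is used at the relevant span, versus an alternative expansion of NP.

3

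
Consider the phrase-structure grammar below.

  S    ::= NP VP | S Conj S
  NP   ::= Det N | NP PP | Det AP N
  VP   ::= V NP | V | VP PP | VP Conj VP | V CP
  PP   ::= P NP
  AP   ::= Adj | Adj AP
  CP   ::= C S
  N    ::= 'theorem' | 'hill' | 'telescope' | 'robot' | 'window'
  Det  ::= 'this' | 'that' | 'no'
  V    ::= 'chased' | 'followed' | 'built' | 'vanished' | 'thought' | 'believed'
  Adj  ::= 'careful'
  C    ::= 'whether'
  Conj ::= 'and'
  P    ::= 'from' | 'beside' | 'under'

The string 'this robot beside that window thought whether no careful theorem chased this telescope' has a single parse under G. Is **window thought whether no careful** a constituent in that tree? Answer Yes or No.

[S [NP [NP [Det this] [N robot]] [PP [P beside] [NP [Det that] [N window]]]] [VP [V thought] [CP [C whether] [S [NP [Det no] [AP [Adj careful]] [N theorem]] [VP [V chased] [NP [Det this] [N telescope]]]]]]]
The smallest constituent containing 'window thought whether no careful' is the S spanning 'this robot beside that window thought whether no careful theorem chased this telescope'; no single node in the tree dominates exactly the given words.

No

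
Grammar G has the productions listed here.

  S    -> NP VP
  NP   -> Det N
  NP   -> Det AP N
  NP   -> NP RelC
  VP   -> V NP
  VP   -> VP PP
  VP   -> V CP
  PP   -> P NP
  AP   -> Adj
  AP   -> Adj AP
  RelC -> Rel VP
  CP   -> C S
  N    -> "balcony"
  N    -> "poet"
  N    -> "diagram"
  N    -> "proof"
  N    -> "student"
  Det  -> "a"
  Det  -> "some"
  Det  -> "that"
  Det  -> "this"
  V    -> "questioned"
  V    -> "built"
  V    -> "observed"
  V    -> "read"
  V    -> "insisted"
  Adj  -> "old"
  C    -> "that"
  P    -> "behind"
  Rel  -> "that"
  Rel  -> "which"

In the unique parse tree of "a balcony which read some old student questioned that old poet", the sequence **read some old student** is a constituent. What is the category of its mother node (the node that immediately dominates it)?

RelC

S
  NP
    NP
      Det: a
      N: balcony
    RelC
      Rel: which
      VP
        V: read
        NP
          Det: some
          AP
            Adj: old
          N: student
  VP
    V: questioned
    NP
      Det: that
      AP
        Adj: old
      N: poet
The span 'read some old student' is the VP node built by VP → V NP.
Its mother is the RelC built by RelC → Rel VP.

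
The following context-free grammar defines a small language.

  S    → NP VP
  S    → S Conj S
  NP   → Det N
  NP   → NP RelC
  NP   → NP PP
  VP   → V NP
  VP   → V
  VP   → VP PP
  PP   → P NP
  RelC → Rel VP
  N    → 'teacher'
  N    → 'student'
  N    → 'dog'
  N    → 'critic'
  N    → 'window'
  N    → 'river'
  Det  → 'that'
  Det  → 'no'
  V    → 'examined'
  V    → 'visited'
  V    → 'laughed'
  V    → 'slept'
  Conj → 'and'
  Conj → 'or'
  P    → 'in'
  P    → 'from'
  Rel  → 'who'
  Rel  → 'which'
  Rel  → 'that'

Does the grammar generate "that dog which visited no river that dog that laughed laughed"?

For S → NP VP, every NP-prefix leaves a non-VP remainder: after 'that dog' the remainder is not a VP; after 'that dog which visited' the remainder is not a VP; after 'that dog which visited no river' the remainder is not a VP. The alternative S rule S → S Conj S likewise has no satisfying split.

Ungrammatical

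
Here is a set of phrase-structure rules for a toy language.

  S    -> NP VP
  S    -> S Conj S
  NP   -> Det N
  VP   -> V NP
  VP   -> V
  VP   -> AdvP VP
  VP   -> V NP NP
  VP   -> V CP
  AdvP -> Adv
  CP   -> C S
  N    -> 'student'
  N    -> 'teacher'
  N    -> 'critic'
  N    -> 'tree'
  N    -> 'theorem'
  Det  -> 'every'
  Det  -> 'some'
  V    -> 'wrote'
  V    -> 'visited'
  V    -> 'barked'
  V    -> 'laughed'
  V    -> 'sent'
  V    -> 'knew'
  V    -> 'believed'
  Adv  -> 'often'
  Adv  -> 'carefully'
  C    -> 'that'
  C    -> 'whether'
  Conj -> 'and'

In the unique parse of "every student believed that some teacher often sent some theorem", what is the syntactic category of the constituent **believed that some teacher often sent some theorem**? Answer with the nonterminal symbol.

S
  NP
    Det: every
    N: student
  VP
    V: believed
    CP
      C: that
      S
        NP
          Det: some
          N: teacher
        VP
          AdvP
            Adv: often
          VP
            V: sent
            NP
              Det: some
              N: theorem
The span 'believed that some teacher often sent some theorem' is the VP node built by VP → V CP.

VP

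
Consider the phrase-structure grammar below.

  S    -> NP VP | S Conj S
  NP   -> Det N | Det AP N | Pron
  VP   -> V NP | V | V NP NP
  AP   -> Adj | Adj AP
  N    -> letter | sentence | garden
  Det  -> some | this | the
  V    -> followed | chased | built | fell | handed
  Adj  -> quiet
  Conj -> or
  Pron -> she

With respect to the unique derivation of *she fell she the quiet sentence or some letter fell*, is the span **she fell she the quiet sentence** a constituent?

Yes

[S [S [NP [Pron she]] [VP [V fell] [NP [Pron she]] [NP [Det the] [AP [Adj quiet]] [N sentence]]]] [Conj or] [S [NP [Det some] [N letter]] [VP [V fell]]]]
The words 'she fell she the quiet sentence' are exhaustively dominated by a single S node (built by S → NP VP), so they form a constituent.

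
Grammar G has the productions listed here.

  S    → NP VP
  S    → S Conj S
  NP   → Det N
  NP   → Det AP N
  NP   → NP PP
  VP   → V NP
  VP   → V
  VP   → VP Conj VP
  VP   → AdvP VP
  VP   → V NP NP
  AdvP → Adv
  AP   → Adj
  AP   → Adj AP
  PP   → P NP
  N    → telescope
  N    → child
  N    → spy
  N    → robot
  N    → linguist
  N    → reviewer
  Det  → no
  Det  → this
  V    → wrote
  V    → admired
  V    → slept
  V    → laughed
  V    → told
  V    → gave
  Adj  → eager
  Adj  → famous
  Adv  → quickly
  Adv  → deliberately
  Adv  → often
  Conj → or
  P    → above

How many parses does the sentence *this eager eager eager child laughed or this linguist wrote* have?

[S [S [NP [Det this] [AP [Adj eager] [AP [Adj eager] [AP [Adj eager]]]] [N child]] [VP [V laughed]]] [Conj or] [S [NP [Det this] [N linguist]] [VP [V wrote]]]]
No rule offers an alternative attachment or grouping for any span, so this is the only derivation.

1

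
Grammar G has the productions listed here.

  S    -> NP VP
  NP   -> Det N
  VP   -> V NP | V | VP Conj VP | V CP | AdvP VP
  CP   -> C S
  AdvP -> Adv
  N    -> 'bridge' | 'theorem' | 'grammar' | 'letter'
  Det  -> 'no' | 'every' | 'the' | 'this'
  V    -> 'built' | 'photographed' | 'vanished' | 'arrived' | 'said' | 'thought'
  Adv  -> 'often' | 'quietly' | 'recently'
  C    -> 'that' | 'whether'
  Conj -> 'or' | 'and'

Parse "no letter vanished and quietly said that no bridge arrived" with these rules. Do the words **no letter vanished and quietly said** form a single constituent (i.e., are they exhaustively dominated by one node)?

[S [NP [Det no] [N letter]] [VP [VP [V vanished]] [Conj and] [VP [AdvP [Adv quietly]] [VP [V said] [CP [C that] [S [NP [Det no] [N bridge]] [VP [V arrived]]]]]]]]
The smallest constituent containing 'no letter vanished and quietly said' is the S spanning 'no letter vanished and quietly said that no bridge arrived'; no single node in the tree dominates exactly the given words.

No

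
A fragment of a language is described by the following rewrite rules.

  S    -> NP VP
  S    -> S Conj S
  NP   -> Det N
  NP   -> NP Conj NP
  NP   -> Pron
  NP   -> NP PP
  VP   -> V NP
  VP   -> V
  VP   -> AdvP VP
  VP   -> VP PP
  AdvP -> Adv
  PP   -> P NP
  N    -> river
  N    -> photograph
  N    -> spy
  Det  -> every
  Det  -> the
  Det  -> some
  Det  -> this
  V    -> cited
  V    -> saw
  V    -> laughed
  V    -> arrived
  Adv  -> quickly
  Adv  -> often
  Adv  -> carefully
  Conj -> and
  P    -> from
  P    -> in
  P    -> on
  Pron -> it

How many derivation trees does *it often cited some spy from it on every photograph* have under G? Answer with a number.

9

Two of the 9 distinct bracketings:
[S [NP [Pron it]] [VP [AdvP [Adv often]] [VP [V cited] [NP [NP [Det some] [N spy]] [PP [P from] [NP [NP [Pron it]] [PP [P on] [NP [Det every] [N photograph]]]]]]]]]
[S [NP [Pron it]] [VP [AdvP [Adv often]] [VP [V cited] [NP [NP [NP [Det some] [N spy]] [PP [P from] [NP [Pron it]]]] [PP [P on] [NP [Det every] [N photograph]]]]]]]
The trees differ in how a recursive rule is bracketed over the same span.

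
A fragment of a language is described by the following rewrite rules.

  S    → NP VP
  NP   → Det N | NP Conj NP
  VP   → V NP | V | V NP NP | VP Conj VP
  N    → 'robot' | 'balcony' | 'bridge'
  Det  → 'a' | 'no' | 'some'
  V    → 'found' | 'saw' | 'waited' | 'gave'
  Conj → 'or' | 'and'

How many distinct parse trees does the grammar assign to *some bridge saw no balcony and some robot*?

[S [NP [Det some] [N bridge]] [VP [V saw] [NP [NP [Det no] [N balcony]] [Conj and] [NP [Det some] [N robot]]]]]
No rule offers an alternative attachment or grouping for any span, so this is the only derivation.

1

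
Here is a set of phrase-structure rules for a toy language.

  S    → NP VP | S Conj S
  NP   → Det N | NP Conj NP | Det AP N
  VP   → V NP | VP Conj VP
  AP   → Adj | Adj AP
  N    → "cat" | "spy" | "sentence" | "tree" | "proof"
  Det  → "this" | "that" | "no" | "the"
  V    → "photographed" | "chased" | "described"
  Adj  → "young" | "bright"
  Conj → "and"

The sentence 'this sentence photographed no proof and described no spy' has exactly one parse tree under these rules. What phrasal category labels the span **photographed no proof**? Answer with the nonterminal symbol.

[S [NP [Det this] [N sentence]] [VP [VP [V photographed] [NP [Det no] [N proof]]] [Conj and] [VP [V described] [NP [Det no] [N spy]]]]]
The span 'photographed no proof' is the VP node built by VP → V NP.

VP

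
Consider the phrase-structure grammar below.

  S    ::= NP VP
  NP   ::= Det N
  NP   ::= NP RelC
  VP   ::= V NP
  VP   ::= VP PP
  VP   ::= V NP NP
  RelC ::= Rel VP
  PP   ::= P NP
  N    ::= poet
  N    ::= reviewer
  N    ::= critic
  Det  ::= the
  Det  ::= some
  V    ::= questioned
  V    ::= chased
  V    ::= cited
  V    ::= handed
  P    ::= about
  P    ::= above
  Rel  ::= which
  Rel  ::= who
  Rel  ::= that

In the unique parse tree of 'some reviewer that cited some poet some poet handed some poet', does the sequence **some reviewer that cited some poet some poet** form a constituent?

Yes

[S [NP [NP [Det some] [N reviewer]] [RelC [Rel that] [VP [V cited] [NP [Det some] [N poet]] [NP [Det some] [N poet]]]]] [VP [V handed] [NP [Det some] [N poet]]]]
The words 'some reviewer that cited some poet some poet' are exhaustively dominated by a single NP node (built by NP → NP RelC), so they form a constituent.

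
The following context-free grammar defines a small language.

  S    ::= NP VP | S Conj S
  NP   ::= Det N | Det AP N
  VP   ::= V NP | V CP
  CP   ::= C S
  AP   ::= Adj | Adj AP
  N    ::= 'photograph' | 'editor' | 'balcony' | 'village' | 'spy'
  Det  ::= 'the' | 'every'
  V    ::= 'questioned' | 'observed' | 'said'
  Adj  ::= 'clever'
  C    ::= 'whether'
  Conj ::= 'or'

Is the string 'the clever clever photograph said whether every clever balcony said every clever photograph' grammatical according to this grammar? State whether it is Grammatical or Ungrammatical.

[S [NP [Det the] [AP [Adj clever] [AP [Adj clever]]] [N photograph]] [VP [V said] [CP [C whether] [S [NP [Det every] [AP [Adj clever]] [N balcony]] [VP [V said] [NP [Det every] [AP [Adj clever]] [N photograph]]]]]]]
The bracketing above is licensed at every node by one of the given productions, with S at the root.

Grammatical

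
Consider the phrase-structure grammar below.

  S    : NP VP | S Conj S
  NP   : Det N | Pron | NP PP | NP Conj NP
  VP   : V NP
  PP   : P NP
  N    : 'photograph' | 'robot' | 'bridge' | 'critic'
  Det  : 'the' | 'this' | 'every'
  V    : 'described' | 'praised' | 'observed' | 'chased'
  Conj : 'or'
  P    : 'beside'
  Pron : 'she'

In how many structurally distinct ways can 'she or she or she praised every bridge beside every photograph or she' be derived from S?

Two of the 4 distinct bracketings:
[S [NP [NP [Pron she]] [Conj or] [NP [NP [Pron she]] [Conj or] [NP [Pron she]]]] [VP [V praised] [NP [NP [Det every] [N bridge]] [PP [P beside] [NP [NP [Det every] [N photograph]] [Conj or] [NP [Pron she]]]]]]]
[S [NP [NP [Pron she]] [Conj or] [NP [NP [Pron she]] [Conj or] [NP [Pron she]]]] [VP [V praised] [NP [NP [NP [Det every] [N bridge]] [PP [P beside] [NP [Det every] [N photograph]]]] [Conj or] [NP [Pron she]]]]]
The trees differ in how a recursive rule is bracketed over the same span.

4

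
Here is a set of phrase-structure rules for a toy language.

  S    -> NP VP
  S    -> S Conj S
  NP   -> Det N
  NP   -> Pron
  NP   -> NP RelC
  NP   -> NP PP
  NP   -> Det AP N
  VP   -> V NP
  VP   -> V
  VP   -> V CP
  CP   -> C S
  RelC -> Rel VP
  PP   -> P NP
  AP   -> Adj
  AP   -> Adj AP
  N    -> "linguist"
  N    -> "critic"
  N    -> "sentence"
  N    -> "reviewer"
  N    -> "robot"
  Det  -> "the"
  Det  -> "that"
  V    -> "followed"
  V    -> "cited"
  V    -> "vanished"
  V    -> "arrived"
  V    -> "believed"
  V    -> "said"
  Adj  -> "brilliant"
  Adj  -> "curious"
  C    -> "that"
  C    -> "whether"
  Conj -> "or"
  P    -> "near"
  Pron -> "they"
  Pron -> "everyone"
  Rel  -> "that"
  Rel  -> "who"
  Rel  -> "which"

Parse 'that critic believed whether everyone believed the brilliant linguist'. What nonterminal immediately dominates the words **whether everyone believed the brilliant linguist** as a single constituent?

[S [NP [Det that] [N critic]] [VP [V believed] [CP [C whether] [S [NP [Pron everyone]] [VP [V believed] [NP [Det the] [AP [Adj brilliant]] [N linguist]]]]]]]
The span 'whether everyone believed the brilliant linguist' is the CP node built by CP → C S.

CP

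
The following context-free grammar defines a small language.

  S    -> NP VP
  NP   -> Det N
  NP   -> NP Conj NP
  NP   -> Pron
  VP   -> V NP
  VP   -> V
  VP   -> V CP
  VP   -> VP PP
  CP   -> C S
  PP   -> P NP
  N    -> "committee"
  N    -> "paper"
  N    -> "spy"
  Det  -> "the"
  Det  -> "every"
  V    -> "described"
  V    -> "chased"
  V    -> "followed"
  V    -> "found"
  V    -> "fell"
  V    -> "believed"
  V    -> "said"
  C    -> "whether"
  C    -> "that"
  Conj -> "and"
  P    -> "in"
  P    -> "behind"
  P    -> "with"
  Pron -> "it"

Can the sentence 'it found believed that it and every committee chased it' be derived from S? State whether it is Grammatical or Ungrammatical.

A V word can never sit immediately before a V word in any string this grammar generates, so the substring 'found believed' rules out a derivation.

Ungrammatical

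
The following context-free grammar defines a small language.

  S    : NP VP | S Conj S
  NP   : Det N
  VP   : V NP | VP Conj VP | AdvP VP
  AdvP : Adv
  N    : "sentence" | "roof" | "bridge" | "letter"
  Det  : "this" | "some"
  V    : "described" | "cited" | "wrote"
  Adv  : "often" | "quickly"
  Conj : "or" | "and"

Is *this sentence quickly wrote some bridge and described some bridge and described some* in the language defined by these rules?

For S → NP VP, the only prefix that parses as NP is 'this sentence', but the remainder 'quickly wrote some bridge and described some bridge and described some' is not a VP under these rules. The alternative S rule S → S Conj S likewise has no satisfying split.

Ungrammatical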